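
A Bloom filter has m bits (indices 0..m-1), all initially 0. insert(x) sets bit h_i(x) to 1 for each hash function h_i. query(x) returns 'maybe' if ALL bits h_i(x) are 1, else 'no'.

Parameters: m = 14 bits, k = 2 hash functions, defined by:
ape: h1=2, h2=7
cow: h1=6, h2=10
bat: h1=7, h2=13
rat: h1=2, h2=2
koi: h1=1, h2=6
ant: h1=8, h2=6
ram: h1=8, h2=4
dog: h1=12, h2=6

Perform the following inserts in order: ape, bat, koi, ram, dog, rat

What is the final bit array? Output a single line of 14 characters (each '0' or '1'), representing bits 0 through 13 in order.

Start: bits=00000000000000
After insert 'ape': sets bits 2 7 -> bits=00100001000000
After insert 'bat': sets bits 7 13 -> bits=00100001000001
After insert 'koi': sets bits 1 6 -> bits=01100011000001
After insert 'ram': sets bits 4 8 -> bits=01101011100001
After insert 'dog': sets bits 6 12 -> bits=01101011100011
After insert 'rat': sets bits 2 -> bits=01101011100011

Answer: 01101011100011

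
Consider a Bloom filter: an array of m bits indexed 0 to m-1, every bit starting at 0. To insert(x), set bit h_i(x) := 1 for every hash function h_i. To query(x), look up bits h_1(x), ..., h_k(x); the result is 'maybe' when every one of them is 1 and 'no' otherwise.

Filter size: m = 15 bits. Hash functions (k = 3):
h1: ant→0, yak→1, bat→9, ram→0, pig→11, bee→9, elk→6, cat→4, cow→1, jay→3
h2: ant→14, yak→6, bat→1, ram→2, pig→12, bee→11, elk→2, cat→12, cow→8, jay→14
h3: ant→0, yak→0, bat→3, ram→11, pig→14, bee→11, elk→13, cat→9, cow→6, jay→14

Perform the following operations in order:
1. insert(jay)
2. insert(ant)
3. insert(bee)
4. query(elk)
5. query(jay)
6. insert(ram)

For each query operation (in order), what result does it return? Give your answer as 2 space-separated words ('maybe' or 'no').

Answer: no maybe

Derivation:
Start: bits=000000000000000
Op 1: insert jay -> sets bits 3 14 -> bits=000100000000001
Op 2: insert ant -> sets bits 0 14 -> bits=100100000000001
Op 3: insert bee -> sets bits 9 11 -> bits=100100000101001
Op 4: query elk -> checks bit2=0, bit6=0, bit13=0 (has a 0) -> no
Op 5: query jay -> checks bit3=1, bit14=1 (all 1) -> maybe
Op 6: insert ram -> sets bits 0 2 11 -> bits=101100000101001
Query results in order: no maybe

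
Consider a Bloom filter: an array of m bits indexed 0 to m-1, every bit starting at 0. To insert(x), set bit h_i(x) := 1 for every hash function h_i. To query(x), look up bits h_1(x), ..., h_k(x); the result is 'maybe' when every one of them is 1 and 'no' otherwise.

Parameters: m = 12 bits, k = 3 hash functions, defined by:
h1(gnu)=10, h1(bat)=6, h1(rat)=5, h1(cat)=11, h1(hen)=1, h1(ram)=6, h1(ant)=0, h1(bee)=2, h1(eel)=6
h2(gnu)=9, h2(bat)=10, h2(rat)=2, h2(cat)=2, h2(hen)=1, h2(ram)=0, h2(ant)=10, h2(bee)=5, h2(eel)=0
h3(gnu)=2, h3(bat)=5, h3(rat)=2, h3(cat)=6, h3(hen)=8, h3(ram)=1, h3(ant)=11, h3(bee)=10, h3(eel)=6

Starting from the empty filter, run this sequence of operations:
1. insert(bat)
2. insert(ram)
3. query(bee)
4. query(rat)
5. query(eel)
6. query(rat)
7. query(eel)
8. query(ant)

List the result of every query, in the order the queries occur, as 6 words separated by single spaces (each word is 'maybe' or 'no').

Start: bits=000000000000
Op 1: insert bat -> sets bits 5 6 10 -> bits=000001100010
Op 2: insert ram -> sets bits 0 1 6 -> bits=110001100010
Op 3: query bee -> checks bit2=0, bit5=1, bit10=1 (has a 0) -> no
Op 4: query rat -> checks bit2=0, bit5=1 (has a 0) -> no
Op 5: query eel -> checks bit0=1, bit6=1 (all 1) -> maybe
Op 6: query rat -> checks bit2=0, bit5=1 (has a 0) -> no
Op 7: query eel -> checks bit0=1, bit6=1 (all 1) -> maybe
Op 8: query ant -> checks bit0=1, bit10=1, bit11=0 (has a 0) -> no
Query results in order: no no maybe no maybe no

Answer: no no maybe no maybe no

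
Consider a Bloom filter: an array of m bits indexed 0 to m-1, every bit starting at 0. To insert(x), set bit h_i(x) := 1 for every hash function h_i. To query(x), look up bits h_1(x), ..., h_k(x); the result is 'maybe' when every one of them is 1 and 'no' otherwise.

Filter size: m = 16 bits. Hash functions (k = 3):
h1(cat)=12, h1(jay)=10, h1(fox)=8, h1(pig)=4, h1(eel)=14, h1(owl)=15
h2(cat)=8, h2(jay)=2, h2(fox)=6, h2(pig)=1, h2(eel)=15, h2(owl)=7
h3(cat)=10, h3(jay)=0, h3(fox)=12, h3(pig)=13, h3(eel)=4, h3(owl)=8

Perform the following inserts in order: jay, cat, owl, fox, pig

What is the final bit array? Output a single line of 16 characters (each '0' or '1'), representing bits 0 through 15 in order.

Answer: 1110101110101101

Derivation:
Start: bits=0000000000000000
After insert 'jay': sets bits 0 2 10 -> bits=1010000000100000
After insert 'cat': sets bits 8 10 12 -> bits=1010000010101000
After insert 'owl': sets bits 7 8 15 -> bits=1010000110101001
After insert 'fox': sets bits 6 8 12 -> bits=1010001110101001
After insert 'pig': sets bits 1 4 13 -> bits=1110101110101101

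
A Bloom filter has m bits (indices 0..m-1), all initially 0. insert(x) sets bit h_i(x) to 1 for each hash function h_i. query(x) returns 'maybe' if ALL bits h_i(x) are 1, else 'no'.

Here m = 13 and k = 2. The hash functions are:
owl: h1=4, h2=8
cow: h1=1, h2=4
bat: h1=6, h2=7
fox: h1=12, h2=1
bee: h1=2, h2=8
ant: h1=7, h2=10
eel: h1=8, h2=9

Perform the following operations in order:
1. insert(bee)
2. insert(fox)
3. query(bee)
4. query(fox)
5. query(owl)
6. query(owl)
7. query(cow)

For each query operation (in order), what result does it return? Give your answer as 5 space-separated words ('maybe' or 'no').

Answer: maybe maybe no no no

Derivation:
Start: bits=0000000000000
Op 1: insert bee -> sets bits 2 8 -> bits=0010000010000
Op 2: insert fox -> sets bits 1 12 -> bits=0110000010001
Op 3: query bee -> checks bit2=1, bit8=1 (all 1) -> maybe
Op 4: query fox -> checks bit1=1, bit12=1 (all 1) -> maybe
Op 5: query owl -> checks bit4=0, bit8=1 (has a 0) -> no
Op 6: query owl -> checks bit4=0, bit8=1 (has a 0) -> no
Op 7: query cow -> checks bit1=1, bit4=0 (has a 0) -> no
Query results in order: maybe maybe no no no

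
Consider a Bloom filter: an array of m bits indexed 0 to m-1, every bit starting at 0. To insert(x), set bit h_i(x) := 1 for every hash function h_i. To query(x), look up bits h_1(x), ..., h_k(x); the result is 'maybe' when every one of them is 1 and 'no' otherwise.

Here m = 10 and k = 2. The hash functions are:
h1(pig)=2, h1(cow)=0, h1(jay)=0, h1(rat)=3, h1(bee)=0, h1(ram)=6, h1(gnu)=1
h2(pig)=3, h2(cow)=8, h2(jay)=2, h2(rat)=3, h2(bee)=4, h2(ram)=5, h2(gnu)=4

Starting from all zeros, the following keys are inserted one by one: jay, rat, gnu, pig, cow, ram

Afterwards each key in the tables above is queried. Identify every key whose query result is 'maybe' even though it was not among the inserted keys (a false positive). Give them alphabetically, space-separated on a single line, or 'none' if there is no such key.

Answer: bee

Derivation:
Start: bits=0000000000
After insert 'jay': sets bits 0 2 -> bits=1010000000
After insert 'rat': sets bits 3 -> bits=1011000000
After insert 'gnu': sets bits 1 4 -> bits=1111100000
After insert 'pig': sets bits 2 3 -> bits=1111100000
After insert 'cow': sets bits 0 8 -> bits=1111100010
After insert 'ram': sets bits 5 6 -> bits=1111111010
Not inserted: bee — query each against bits=1111111010:
query bee: checks bit0=1, bit4=1 (all 1) -> maybe => FALSE POSITIVE
False positives (alphabetical): bee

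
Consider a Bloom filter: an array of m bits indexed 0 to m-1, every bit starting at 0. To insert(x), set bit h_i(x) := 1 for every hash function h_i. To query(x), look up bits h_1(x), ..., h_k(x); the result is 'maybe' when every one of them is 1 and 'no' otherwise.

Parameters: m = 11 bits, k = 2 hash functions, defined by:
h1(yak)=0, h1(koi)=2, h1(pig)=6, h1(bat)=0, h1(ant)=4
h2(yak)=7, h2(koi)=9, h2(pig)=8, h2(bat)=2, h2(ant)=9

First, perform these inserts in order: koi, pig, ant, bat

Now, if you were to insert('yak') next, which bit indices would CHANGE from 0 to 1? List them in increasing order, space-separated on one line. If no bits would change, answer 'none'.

Start: bits=00000000000
After insert 'koi': sets bits 2 9 -> bits=00100000010
After insert 'pig': sets bits 6 8 -> bits=00100010110
After insert 'ant': sets bits 4 9 -> bits=00101010110
After insert 'bat': sets bits 0 2 -> bits=10101010110
insert 'yak' would touch bits 0 7; currently bit0=1, bit7=0
Bits that are 0 among those (would change 0->1): 7

Answer: 7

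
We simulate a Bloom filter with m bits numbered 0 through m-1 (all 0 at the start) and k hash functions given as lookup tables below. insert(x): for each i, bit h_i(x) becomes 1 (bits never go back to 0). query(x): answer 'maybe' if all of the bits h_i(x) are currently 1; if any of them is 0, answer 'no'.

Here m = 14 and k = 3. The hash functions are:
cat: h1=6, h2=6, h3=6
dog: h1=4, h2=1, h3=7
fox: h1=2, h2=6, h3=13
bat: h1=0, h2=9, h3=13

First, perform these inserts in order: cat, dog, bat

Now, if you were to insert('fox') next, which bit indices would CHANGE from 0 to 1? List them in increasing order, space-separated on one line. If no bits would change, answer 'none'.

Answer: 2

Derivation:
Start: bits=00000000000000
After insert 'cat': sets bits 6 -> bits=00000010000000
After insert 'dog': sets bits 1 4 7 -> bits=01001011000000
After insert 'bat': sets bits 0 9 13 -> bits=11001011010001
insert 'fox' would touch bits 2 6 13; currently bit2=0, bit6=1, bit13=1
Bits that are 0 among those (would change 0->1): 2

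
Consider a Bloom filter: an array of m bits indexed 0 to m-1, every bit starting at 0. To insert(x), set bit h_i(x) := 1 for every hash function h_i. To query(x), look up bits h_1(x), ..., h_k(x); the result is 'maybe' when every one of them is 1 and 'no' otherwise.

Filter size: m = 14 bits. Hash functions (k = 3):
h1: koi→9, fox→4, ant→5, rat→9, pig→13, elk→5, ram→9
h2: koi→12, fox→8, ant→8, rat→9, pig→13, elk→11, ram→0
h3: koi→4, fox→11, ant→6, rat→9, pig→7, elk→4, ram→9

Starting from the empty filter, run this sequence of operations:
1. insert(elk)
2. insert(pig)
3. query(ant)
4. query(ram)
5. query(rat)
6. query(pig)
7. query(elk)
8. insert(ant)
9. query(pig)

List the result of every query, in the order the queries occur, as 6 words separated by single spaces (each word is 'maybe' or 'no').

Answer: no no no maybe maybe maybe

Derivation:
Start: bits=00000000000000
Op 1: insert elk -> sets bits 4 5 11 -> bits=00001100000100
Op 2: insert pig -> sets bits 7 13 -> bits=00001101000101
Op 3: query ant -> checks bit5=1, bit6=0, bit8=0 (has a 0) -> no
Op 4: query ram -> checks bit0=0, bit9=0 (has a 0) -> no
Op 5: query rat -> checks bit9=0 (has a 0) -> no
Op 6: query pig -> checks bit7=1, bit13=1 (all 1) -> maybe
Op 7: query elk -> checks bit4=1, bit5=1, bit11=1 (all 1) -> maybe
Op 8: insert ant -> sets bits 5 6 8 -> bits=00001111100101
Op 9: query pig -> checks bit7=1, bit13=1 (all 1) -> maybe
Query results in order: no no no maybe maybe maybe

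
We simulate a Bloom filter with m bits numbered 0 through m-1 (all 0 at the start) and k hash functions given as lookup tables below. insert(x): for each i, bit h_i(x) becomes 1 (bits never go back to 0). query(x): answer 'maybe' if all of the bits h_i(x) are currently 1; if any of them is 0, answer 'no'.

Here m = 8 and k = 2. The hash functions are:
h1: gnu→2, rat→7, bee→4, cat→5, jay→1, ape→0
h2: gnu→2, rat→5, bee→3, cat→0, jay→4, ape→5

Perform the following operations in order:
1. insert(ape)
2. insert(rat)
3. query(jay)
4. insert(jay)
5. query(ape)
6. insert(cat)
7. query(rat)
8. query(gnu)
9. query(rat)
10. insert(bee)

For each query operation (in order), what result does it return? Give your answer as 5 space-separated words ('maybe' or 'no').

Start: bits=00000000
Op 1: insert ape -> sets bits 0 5 -> bits=10000100
Op 2: insert rat -> sets bits 5 7 -> bits=10000101
Op 3: query jay -> checks bit1=0, bit4=0 (has a 0) -> no
Op 4: insert jay -> sets bits 1 4 -> bits=11001101
Op 5: query ape -> checks bit0=1, bit5=1 (all 1) -> maybe
Op 6: insert cat -> sets bits 0 5 -> bits=11001101
Op 7: query rat -> checks bit5=1, bit7=1 (all 1) -> maybe
Op 8: query gnu -> checks bit2=0 (has a 0) -> no
Op 9: query rat -> checks bit5=1, bit7=1 (all 1) -> maybe
Op 10: insert bee -> sets bits 3 4 -> bits=11011101
Query results in order: no maybe maybe no maybe

Answer: no maybe maybe no maybe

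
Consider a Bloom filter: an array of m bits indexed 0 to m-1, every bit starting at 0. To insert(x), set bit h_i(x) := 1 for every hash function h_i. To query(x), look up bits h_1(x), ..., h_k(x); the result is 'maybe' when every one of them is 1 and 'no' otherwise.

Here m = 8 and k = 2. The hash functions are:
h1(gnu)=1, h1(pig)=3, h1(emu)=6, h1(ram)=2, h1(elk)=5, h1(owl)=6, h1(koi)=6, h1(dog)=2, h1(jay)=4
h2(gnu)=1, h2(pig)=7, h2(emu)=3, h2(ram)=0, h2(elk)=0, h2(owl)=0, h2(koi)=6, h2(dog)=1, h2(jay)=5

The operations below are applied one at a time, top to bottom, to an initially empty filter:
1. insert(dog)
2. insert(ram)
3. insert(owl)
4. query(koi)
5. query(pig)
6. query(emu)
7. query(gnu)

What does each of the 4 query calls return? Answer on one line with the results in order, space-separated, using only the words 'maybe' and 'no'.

Start: bits=00000000
Op 1: insert dog -> sets bits 1 2 -> bits=01100000
Op 2: insert ram -> sets bits 0 2 -> bits=11100000
Op 3: insert owl -> sets bits 0 6 -> bits=11100010
Op 4: query koi -> checks bit6=1 (all 1) -> maybe
Op 5: query pig -> checks bit3=0, bit7=0 (has a 0) -> no
Op 6: query emu -> checks bit3=0, bit6=1 (has a 0) -> no
Op 7: query gnu -> checks bit1=1 (all 1) -> maybe
Query results in order: maybe no no maybe

Answer: maybe no no maybe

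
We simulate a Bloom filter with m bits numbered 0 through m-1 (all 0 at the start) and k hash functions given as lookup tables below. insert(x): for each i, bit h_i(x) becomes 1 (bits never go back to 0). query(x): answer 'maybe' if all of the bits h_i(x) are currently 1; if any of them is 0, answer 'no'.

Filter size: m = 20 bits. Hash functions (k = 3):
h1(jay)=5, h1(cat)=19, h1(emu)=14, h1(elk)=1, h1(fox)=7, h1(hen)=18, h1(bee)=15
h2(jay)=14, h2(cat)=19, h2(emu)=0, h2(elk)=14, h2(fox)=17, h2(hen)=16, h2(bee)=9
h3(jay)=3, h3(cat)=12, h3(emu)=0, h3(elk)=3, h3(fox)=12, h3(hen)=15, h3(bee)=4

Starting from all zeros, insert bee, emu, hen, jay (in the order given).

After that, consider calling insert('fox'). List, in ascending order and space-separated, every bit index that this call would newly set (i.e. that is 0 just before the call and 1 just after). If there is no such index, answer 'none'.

Answer: 7 12 17

Derivation:
Start: bits=00000000000000000000
After insert 'bee': sets bits 4 9 15 -> bits=00001000010000010000
After insert 'emu': sets bits 0 14 -> bits=10001000010000110000
After insert 'hen': sets bits 15 16 18 -> bits=10001000010000111010
After insert 'jay': sets bits 3 5 14 -> bits=10011100010000111010
insert 'fox' would touch bits 7 12 17; currently bit7=0, bit12=0, bit17=0
Bits that are 0 among those (would change 0->1): 7 12 17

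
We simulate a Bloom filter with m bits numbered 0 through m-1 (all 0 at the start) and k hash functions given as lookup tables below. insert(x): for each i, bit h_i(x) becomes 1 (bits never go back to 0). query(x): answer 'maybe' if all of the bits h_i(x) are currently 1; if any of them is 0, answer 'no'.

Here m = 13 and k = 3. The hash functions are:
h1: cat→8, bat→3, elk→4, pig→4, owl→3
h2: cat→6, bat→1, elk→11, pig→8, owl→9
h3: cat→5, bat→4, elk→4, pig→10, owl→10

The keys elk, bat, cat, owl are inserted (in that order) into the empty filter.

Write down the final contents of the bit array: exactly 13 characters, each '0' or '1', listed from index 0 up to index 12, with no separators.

Answer: 0101111011110

Derivation:
Start: bits=0000000000000
After insert 'elk': sets bits 4 11 -> bits=0000100000010
After insert 'bat': sets bits 1 3 4 -> bits=0101100000010
After insert 'cat': sets bits 5 6 8 -> bits=0101111010010
After insert 'owl': sets bits 3 9 10 -> bits=0101111011110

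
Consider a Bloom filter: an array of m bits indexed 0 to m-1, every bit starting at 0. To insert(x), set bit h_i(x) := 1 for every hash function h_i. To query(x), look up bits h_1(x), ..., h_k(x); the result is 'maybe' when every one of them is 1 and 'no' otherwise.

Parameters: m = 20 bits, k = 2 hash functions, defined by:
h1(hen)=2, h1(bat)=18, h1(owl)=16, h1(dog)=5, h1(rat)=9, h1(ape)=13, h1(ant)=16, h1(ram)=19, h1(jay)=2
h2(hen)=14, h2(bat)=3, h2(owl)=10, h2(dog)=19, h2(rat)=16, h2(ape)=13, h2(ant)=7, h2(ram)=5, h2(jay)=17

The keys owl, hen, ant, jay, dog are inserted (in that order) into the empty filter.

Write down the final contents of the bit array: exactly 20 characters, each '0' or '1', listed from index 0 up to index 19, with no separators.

Start: bits=00000000000000000000
After insert 'owl': sets bits 10 16 -> bits=00000000001000001000
After insert 'hen': sets bits 2 14 -> bits=00100000001000101000
After insert 'ant': sets bits 7 16 -> bits=00100001001000101000
After insert 'jay': sets bits 2 17 -> bits=00100001001000101100
After insert 'dog': sets bits 5 19 -> bits=00100101001000101101

Answer: 00100101001000101101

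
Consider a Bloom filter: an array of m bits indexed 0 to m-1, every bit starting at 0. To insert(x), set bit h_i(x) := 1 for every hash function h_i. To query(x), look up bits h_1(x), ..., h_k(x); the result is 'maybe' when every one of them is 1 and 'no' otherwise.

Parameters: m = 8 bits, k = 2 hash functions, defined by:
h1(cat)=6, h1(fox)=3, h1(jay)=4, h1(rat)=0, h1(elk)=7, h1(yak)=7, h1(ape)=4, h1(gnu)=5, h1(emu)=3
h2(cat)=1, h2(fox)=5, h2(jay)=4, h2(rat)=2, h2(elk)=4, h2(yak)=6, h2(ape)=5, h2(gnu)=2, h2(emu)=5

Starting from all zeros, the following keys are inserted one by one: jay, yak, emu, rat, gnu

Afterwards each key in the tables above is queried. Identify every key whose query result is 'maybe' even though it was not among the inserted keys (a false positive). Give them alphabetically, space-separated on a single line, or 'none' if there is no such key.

Answer: ape elk fox

Derivation:
Start: bits=00000000
After insert 'jay': sets bits 4 -> bits=00001000
After insert 'yak': sets bits 6 7 -> bits=00001011
After insert 'emu': sets bits 3 5 -> bits=00011111
After insert 'rat': sets bits 0 2 -> bits=10111111
After insert 'gnu': sets bits 2 5 -> bits=10111111
Not inserted: ape cat elk fox — query each against bits=10111111:
query ape: checks bit4=1, bit5=1 (all 1) -> maybe => FALSE POSITIVE
query cat: checks bit1=0, bit6=1 (has a 0) -> no => not a false positive
query elk: checks bit4=1, bit7=1 (all 1) -> maybe => FALSE POSITIVE
query fox: checks bit3=1, bit5=1 (all 1) -> maybe => FALSE POSITIVE
False positives (alphabetical): ape elk fox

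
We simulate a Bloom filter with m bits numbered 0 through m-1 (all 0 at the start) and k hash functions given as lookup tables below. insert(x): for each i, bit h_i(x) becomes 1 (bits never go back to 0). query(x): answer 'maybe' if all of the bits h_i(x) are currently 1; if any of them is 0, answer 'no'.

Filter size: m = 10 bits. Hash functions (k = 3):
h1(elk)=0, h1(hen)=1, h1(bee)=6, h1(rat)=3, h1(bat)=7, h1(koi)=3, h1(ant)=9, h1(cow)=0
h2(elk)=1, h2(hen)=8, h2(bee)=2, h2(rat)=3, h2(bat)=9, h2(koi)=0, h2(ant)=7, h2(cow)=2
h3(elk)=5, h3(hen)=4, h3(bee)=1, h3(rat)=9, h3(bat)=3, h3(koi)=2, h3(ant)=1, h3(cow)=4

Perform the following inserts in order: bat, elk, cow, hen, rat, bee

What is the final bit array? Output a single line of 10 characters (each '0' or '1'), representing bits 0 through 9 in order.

Start: bits=0000000000
After insert 'bat': sets bits 3 7 9 -> bits=0001000101
After insert 'elk': sets bits 0 1 5 -> bits=1101010101
After insert 'cow': sets bits 0 2 4 -> bits=1111110101
After insert 'hen': sets bits 1 4 8 -> bits=1111110111
After insert 'rat': sets bits 3 9 -> bits=1111110111
After insert 'bee': sets bits 1 2 6 -> bits=1111111111

Answer: 1111111111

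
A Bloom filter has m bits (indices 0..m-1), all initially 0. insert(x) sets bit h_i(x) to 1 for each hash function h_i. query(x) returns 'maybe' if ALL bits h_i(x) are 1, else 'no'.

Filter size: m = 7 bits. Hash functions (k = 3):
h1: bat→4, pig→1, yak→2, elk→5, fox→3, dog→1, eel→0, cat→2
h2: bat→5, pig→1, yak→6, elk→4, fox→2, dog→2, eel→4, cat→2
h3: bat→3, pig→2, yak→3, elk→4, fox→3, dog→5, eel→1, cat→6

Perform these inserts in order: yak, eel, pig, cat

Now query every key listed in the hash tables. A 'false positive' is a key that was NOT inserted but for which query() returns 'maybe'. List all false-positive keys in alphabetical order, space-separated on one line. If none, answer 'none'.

Start: bits=0000000
After insert 'yak': sets bits 2 3 6 -> bits=0011001
After insert 'eel': sets bits 0 1 4 -> bits=1111101
After insert 'pig': sets bits 1 2 -> bits=1111101
After insert 'cat': sets bits 2 6 -> bits=1111101
Not inserted: bat dog elk fox — query each against bits=1111101:
query bat: checks bit3=1, bit4=1, bit5=0 (has a 0) -> no => not a false positive
query dog: checks bit1=1, bit2=1, bit5=0 (has a 0) -> no => not a false positive
query elk: checks bit4=1, bit5=0 (has a 0) -> no => not a false positive
query fox: checks bit2=1, bit3=1 (all 1) -> maybe => FALSE POSITIVE
False positives (alphabetical): fox

Answer: fox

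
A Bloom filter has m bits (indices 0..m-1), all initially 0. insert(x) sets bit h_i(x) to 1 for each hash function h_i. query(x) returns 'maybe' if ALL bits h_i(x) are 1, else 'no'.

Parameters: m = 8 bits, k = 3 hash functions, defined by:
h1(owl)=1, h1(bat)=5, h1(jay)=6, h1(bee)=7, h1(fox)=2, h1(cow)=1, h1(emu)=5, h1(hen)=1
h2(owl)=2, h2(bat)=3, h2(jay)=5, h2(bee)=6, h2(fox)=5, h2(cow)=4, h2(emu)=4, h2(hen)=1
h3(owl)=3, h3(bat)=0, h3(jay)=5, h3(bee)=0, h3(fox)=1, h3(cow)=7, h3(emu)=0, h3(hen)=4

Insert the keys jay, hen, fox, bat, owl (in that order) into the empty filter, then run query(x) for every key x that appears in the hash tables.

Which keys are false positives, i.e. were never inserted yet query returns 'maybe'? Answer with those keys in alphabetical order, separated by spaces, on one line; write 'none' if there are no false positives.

Start: bits=00000000
After insert 'jay': sets bits 5 6 -> bits=00000110
After insert 'hen': sets bits 1 4 -> bits=01001110
After insert 'fox': sets bits 1 2 5 -> bits=01101110
After insert 'bat': sets bits 0 3 5 -> bits=11111110
After insert 'owl': sets bits 1 2 3 -> bits=11111110
Not inserted: bee cow emu — query each against bits=11111110:
query bee: checks bit0=1, bit6=1, bit7=0 (has a 0) -> no => not a false positive
query cow: checks bit1=1, bit4=1, bit7=0 (has a 0) -> no => not a false positive
query emu: checks bit0=1, bit4=1, bit5=1 (all 1) -> maybe => FALSE POSITIVE
False positives (alphabetical): emu

Answer: emu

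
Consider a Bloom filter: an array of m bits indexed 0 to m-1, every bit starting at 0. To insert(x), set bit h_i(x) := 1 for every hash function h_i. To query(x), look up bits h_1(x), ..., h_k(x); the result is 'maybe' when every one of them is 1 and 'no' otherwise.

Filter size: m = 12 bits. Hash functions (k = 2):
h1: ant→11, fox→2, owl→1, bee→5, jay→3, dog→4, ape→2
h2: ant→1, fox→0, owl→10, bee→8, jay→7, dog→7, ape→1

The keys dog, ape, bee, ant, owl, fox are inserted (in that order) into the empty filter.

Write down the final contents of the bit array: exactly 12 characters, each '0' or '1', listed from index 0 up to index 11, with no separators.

Answer: 111011011011

Derivation:
Start: bits=000000000000
After insert 'dog': sets bits 4 7 -> bits=000010010000
After insert 'ape': sets bits 1 2 -> bits=011010010000
After insert 'bee': sets bits 5 8 -> bits=011011011000
After insert 'ant': sets bits 1 11 -> bits=011011011001
After insert 'owl': sets bits 1 10 -> bits=011011011011
After insert 'fox': sets bits 0 2 -> bits=111011011011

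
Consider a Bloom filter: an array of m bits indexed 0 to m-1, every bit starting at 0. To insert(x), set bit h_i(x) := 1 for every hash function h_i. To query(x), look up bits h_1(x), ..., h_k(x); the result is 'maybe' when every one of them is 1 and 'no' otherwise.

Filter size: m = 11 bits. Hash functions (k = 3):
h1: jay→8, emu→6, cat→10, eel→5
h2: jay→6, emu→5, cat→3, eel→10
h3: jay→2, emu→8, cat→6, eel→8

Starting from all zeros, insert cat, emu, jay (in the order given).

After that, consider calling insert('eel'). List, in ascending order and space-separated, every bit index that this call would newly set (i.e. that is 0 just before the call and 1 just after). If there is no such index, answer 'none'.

Start: bits=00000000000
After insert 'cat': sets bits 3 6 10 -> bits=00010010001
After insert 'emu': sets bits 5 6 8 -> bits=00010110101
After insert 'jay': sets bits 2 6 8 -> bits=00110110101
insert 'eel' would touch bits 5 8 10; currently bit5=1, bit8=1, bit10=1
Bits that are 0 among those (would change 0->1): none

Answer: none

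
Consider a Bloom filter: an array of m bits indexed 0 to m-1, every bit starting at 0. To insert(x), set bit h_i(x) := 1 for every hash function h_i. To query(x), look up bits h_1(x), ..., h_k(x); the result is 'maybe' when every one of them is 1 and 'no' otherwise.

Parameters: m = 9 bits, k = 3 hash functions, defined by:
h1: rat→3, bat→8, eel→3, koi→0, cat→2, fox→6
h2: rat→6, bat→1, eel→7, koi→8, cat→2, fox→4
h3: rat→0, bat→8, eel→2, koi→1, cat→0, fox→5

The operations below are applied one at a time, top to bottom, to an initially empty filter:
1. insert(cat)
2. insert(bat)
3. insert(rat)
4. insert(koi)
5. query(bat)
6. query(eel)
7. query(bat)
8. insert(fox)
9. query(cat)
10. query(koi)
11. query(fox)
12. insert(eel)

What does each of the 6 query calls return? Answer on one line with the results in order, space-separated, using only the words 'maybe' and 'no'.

Answer: maybe no maybe maybe maybe maybe

Derivation:
Start: bits=000000000
Op 1: insert cat -> sets bits 0 2 -> bits=101000000
Op 2: insert bat -> sets bits 1 8 -> bits=111000001
Op 3: insert rat -> sets bits 0 3 6 -> bits=111100101
Op 4: insert koi -> sets bits 0 1 8 -> bits=111100101
Op 5: query bat -> checks bit1=1, bit8=1 (all 1) -> maybe
Op 6: query eel -> checks bit2=1, bit3=1, bit7=0 (has a 0) -> no
Op 7: query bat -> checks bit1=1, bit8=1 (all 1) -> maybe
Op 8: insert fox -> sets bits 4 5 6 -> bits=111111101
Op 9: query cat -> checks bit0=1, bit2=1 (all 1) -> maybe
Op 10: query koi -> checks bit0=1, bit1=1, bit8=1 (all 1) -> maybe
Op 11: query fox -> checks bit4=1, bit5=1, bit6=1 (all 1) -> maybe
Op 12: insert eel -> sets bits 2 3 7 -> bits=111111111
Query results in order: maybe no maybe maybe maybe maybe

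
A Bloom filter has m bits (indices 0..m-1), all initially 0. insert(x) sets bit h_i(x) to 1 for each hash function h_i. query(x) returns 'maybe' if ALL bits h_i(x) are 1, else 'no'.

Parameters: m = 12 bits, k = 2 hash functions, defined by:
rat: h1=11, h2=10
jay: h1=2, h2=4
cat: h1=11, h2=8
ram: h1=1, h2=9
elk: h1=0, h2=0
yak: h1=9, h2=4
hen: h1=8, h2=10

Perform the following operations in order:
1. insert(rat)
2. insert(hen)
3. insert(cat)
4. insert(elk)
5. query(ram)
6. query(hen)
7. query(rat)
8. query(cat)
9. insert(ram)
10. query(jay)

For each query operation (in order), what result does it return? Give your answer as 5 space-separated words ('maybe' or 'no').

Answer: no maybe maybe maybe no

Derivation:
Start: bits=000000000000
Op 1: insert rat -> sets bits 10 11 -> bits=000000000011
Op 2: insert hen -> sets bits 8 10 -> bits=000000001011
Op 3: insert cat -> sets bits 8 11 -> bits=000000001011
Op 4: insert elk -> sets bits 0 -> bits=100000001011
Op 5: query ram -> checks bit1=0, bit9=0 (has a 0) -> no
Op 6: query hen -> checks bit8=1, bit10=1 (all 1) -> maybe
Op 7: query rat -> checks bit10=1, bit11=1 (all 1) -> maybe
Op 8: query cat -> checks bit8=1, bit11=1 (all 1) -> maybe
Op 9: insert ram -> sets bits 1 9 -> bits=110000001111
Op 10: query jay -> checks bit2=0, bit4=0 (has a 0) -> no
Query results in order: no maybe maybe maybe no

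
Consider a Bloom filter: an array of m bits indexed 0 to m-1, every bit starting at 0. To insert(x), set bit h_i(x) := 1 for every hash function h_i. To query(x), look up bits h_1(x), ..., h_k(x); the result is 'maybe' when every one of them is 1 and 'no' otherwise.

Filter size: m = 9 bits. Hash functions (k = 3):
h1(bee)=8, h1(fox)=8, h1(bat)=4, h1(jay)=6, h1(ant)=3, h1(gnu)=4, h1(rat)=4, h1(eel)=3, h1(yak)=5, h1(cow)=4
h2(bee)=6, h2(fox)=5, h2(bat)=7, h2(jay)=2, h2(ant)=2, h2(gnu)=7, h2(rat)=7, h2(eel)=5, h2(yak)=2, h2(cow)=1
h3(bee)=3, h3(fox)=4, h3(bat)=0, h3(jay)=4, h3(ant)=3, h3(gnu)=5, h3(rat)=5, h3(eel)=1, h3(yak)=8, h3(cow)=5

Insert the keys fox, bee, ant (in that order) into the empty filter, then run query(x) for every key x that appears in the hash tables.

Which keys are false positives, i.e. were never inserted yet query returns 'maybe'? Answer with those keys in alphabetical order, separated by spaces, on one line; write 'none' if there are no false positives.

Start: bits=000000000
After insert 'fox': sets bits 4 5 8 -> bits=000011001
After insert 'bee': sets bits 3 6 8 -> bits=000111101
After insert 'ant': sets bits 2 3 -> bits=001111101
Not inserted: bat cow eel gnu jay rat yak — query each against bits=001111101:
query bat: checks bit0=0, bit4=1, bit7=0 (has a 0) -> no => not a false positive
query cow: checks bit1=0, bit4=1, bit5=1 (has a 0) -> no => not a false positive
query eel: checks bit1=0, bit3=1, bit5=1 (has a 0) -> no => not a false positive
query gnu: checks bit4=1, bit5=1, bit7=0 (has a 0) -> no => not a false positive
query jay: checks bit2=1, bit4=1, bit6=1 (all 1) -> maybe => FALSE POSITIVE
query rat: checks bit4=1, bit5=1, bit7=0 (has a 0) -> no => not a false positive
query yak: checks bit2=1, bit5=1, bit8=1 (all 1) -> maybe => FALSE POSITIVE
False positives (alphabetical): jay yak

Answer: jay yak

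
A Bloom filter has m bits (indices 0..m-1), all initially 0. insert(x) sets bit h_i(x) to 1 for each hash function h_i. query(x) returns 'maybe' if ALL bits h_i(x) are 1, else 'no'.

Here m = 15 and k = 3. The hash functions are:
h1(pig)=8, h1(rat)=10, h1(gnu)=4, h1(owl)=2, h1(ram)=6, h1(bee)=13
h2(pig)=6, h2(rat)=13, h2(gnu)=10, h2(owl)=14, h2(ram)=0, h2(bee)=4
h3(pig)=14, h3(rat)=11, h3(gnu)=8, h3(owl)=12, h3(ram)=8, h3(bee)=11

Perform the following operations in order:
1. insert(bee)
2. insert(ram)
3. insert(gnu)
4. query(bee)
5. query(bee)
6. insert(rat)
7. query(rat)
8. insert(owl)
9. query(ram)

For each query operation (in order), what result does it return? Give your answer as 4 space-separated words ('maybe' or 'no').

Answer: maybe maybe maybe maybe

Derivation:
Start: bits=000000000000000
Op 1: insert bee -> sets bits 4 11 13 -> bits=000010000001010
Op 2: insert ram -> sets bits 0 6 8 -> bits=100010101001010
Op 3: insert gnu -> sets bits 4 8 10 -> bits=100010101011010
Op 4: query bee -> checks bit4=1, bit11=1, bit13=1 (all 1) -> maybe
Op 5: query bee -> checks bit4=1, bit11=1, bit13=1 (all 1) -> maybe
Op 6: insert rat -> sets bits 10 11 13 -> bits=100010101011010
Op 7: query rat -> checks bit10=1, bit11=1, bit13=1 (all 1) -> maybe
Op 8: insert owl -> sets bits 2 12 14 -> bits=101010101011111
Op 9: query ram -> checks bit0=1, bit6=1, bit8=1 (all 1) -> maybe
Query results in order: maybe maybe maybe maybe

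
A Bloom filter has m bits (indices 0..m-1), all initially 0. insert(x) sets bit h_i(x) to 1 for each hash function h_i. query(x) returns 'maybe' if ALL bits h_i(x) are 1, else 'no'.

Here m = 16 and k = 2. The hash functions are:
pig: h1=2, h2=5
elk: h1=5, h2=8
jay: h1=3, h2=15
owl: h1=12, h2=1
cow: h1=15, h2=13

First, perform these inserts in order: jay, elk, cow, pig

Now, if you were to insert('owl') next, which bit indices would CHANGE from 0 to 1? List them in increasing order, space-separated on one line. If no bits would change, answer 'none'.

Answer: 1 12

Derivation:
Start: bits=0000000000000000
After insert 'jay': sets bits 3 15 -> bits=0001000000000001
After insert 'elk': sets bits 5 8 -> bits=0001010010000001
After insert 'cow': sets bits 13 15 -> bits=0001010010000101
After insert 'pig': sets bits 2 5 -> bits=0011010010000101
insert 'owl' would touch bits 1 12; currently bit1=0, bit12=0
Bits that are 0 among those (would change 0->1): 1 12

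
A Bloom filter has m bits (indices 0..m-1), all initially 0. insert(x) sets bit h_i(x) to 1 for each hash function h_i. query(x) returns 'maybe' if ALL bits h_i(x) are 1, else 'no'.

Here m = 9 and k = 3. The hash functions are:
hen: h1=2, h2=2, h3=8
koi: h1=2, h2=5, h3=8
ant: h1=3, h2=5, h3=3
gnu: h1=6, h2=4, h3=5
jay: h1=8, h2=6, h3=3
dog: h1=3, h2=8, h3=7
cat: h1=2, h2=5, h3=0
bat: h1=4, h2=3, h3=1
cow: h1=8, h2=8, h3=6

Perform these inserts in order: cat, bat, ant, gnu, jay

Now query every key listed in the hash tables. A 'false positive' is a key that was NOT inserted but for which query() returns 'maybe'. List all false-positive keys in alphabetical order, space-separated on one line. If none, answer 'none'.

Answer: cow hen koi

Derivation:
Start: bits=000000000
After insert 'cat': sets bits 0 2 5 -> bits=101001000
After insert 'bat': sets bits 1 3 4 -> bits=111111000
After insert 'ant': sets bits 3 5 -> bits=111111000
After insert 'gnu': sets bits 4 5 6 -> bits=111111100
After insert 'jay': sets bits 3 6 8 -> bits=111111101
Not inserted: cow dog hen koi — query each against bits=111111101:
query cow: checks bit6=1, bit8=1 (all 1) -> maybe => FALSE POSITIVE
query dog: checks bit3=1, bit7=0, bit8=1 (has a 0) -> no => not a false positive
query hen: checks bit2=1, bit8=1 (all 1) -> maybe => FALSE POSITIVE
query koi: checks bit2=1, bit5=1, bit8=1 (all 1) -> maybe => FALSE POSITIVE
False positives (alphabetical): cow hen koi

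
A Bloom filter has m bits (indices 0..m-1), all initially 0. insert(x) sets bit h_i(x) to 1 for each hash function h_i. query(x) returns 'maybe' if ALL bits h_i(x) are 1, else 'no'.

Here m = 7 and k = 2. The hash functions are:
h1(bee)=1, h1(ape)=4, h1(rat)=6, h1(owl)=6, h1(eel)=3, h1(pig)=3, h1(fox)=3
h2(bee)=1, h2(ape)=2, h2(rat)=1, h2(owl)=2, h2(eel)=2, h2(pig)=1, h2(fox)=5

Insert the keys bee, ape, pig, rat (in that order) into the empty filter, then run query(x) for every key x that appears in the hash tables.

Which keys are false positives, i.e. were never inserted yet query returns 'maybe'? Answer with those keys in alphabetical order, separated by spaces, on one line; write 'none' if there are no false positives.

Answer: eel owl

Derivation:
Start: bits=0000000
After insert 'bee': sets bits 1 -> bits=0100000
After insert 'ape': sets bits 2 4 -> bits=0110100
After insert 'pig': sets bits 1 3 -> bits=0111100
After insert 'rat': sets bits 1 6 -> bits=0111101
Not inserted: eel fox owl — query each against bits=0111101:
query eel: checks bit2=1, bit3=1 (all 1) -> maybe => FALSE POSITIVE
query fox: checks bit3=1, bit5=0 (has a 0) -> no => not a false positive
query owl: checks bit2=1, bit6=1 (all 1) -> maybe => FALSE POSITIVE
False positives (alphabetical): eel owl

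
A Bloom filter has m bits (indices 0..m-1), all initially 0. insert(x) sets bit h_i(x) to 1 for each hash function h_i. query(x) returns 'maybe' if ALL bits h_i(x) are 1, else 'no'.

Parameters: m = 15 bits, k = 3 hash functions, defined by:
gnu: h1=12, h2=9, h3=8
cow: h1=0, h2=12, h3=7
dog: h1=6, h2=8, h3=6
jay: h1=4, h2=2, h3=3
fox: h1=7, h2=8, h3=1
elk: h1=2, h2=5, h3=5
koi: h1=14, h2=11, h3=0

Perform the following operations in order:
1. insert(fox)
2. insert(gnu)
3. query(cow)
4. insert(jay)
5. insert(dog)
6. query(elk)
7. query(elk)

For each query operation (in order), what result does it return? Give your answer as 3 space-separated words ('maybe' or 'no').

Start: bits=000000000000000
Op 1: insert fox -> sets bits 1 7 8 -> bits=010000011000000
Op 2: insert gnu -> sets bits 8 9 12 -> bits=010000011100100
Op 3: query cow -> checks bit0=0, bit7=1, bit12=1 (has a 0) -> no
Op 4: insert jay -> sets bits 2 3 4 -> bits=011110011100100
Op 5: insert dog -> sets bits 6 8 -> bits=011110111100100
Op 6: query elk -> checks bit2=1, bit5=0 (has a 0) -> no
Op 7: query elk -> checks bit2=1, bit5=0 (has a 0) -> no
Query results in order: no no no

Answer: no no no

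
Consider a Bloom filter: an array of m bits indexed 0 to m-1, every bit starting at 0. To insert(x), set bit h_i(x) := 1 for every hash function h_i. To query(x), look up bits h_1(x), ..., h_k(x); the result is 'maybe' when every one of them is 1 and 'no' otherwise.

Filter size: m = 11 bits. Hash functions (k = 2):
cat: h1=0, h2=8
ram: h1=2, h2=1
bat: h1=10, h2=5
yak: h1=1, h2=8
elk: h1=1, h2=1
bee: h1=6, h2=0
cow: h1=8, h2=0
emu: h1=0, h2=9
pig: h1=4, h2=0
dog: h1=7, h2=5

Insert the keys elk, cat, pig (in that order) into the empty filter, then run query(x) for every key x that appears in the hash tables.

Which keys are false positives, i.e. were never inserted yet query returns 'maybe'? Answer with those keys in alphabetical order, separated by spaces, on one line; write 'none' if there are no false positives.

Answer: cow yak

Derivation:
Start: bits=00000000000
After insert 'elk': sets bits 1 -> bits=01000000000
After insert 'cat': sets bits 0 8 -> bits=11000000100
After insert 'pig': sets bits 0 4 -> bits=11001000100
Not inserted: bat bee cow dog emu ram yak — query each against bits=11001000100:
query bat: checks bit5=0, bit10=0 (has a 0) -> no => not a false positive
query bee: checks bit0=1, bit6=0 (has a 0) -> no => not a false positive
query cow: checks bit0=1, bit8=1 (all 1) -> maybe => FALSE POSITIVE
query dog: checks bit5=0, bit7=0 (has a 0) -> no => not a false positive
query emu: checks bit0=1, bit9=0 (has a 0) -> no => not a false positive
query ram: checks bit1=1, bit2=0 (has a 0) -> no => not a false positive
query yak: checks bit1=1, bit8=1 (all 1) -> maybe => FALSE POSITIVE
False positives (alphabetical): cow yak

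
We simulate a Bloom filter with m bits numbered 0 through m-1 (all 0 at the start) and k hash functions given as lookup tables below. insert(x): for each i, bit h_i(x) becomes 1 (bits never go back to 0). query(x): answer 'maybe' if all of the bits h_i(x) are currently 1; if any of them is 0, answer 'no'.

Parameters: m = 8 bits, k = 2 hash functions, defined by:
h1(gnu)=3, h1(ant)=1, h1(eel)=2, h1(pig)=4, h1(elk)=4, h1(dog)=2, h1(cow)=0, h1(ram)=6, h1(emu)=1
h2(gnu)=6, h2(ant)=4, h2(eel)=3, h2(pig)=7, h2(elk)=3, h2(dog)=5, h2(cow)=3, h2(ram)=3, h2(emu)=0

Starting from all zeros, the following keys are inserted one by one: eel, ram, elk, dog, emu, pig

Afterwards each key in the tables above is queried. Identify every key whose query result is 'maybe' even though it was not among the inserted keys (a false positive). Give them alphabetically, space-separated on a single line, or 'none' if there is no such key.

Answer: ant cow gnu

Derivation:
Start: bits=00000000
After insert 'eel': sets bits 2 3 -> bits=00110000
After insert 'ram': sets bits 3 6 -> bits=00110010
After insert 'elk': sets bits 3 4 -> bits=00111010
After insert 'dog': sets bits 2 5 -> bits=00111110
After insert 'emu': sets bits 0 1 -> bits=11111110
After insert 'pig': sets bits 4 7 -> bits=11111111
Not inserted: ant cow gnu — query each against bits=11111111:
query ant: checks bit1=1, bit4=1 (all 1) -> maybe => FALSE POSITIVE
query cow: checks bit0=1, bit3=1 (all 1) -> maybe => FALSE POSITIVE
query gnu: checks bit3=1, bit6=1 (all 1) -> maybe => FALSE POSITIVE
False positives (alphabetical): ant cow gnu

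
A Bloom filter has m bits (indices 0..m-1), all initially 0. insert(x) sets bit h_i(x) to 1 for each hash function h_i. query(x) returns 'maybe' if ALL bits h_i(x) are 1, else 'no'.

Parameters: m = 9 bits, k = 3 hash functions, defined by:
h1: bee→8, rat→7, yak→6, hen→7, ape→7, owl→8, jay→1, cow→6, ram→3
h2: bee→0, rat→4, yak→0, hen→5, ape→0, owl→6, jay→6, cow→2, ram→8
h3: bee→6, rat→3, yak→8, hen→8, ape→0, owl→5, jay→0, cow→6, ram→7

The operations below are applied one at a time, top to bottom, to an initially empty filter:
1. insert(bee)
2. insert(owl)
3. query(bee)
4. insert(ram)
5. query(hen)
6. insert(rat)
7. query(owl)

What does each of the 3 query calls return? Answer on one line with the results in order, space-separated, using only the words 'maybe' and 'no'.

Start: bits=000000000
Op 1: insert bee -> sets bits 0 6 8 -> bits=100000101
Op 2: insert owl -> sets bits 5 6 8 -> bits=100001101
Op 3: query bee -> checks bit0=1, bit6=1, bit8=1 (all 1) -> maybe
Op 4: insert ram -> sets bits 3 7 8 -> bits=100101111
Op 5: query hen -> checks bit5=1, bit7=1, bit8=1 (all 1) -> maybe
Op 6: insert rat -> sets bits 3 4 7 -> bits=100111111
Op 7: query owl -> checks bit5=1, bit6=1, bit8=1 (all 1) -> maybe
Query results in order: maybe maybe maybe

Answer: maybe maybe maybe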